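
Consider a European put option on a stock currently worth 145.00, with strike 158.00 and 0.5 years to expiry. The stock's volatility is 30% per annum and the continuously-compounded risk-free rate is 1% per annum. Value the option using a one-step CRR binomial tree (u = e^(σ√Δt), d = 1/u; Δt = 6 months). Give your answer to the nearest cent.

21.92

CRR parameters: u = e^(σ√Δt) = e^(0.3·√0.5) = 1.2363, d = 1/u = 0.8089
Per-period rate: rΔt = 0.01·0.5 = 0.005, so R = e^0.005 = 1.0050
Risk-neutral probability p = (e^0.005 − 0.8089)/(1.2363 − 0.8089) = 0.1962/0.4275 = 0.4589
Terminal stock prices: S_u = 179.3, S_d = 117.3
Terminal payoffs (K − S): max(-21.27, 0) = 0, max(40.72, 0) = 40.72
Node 0 (S = 145): V_0 = e^(−0.005)·[0.4589·0.0000 + 0.5411·40.7156] = 21.9217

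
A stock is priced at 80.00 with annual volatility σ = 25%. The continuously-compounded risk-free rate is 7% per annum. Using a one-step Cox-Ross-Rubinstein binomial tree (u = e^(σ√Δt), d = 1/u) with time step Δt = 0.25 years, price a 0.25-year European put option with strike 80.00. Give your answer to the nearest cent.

CRR parameters: u = e^(σ√Δt) = e^(0.25·√0.25) = 1.1331, d = 1/u = 0.8825
Per-period rate: rΔt = 0.07·0.25 = 0.0175, so R = e^0.0175 = 1.0177
Risk-neutral probability p = (e^0.0175 − 0.8825)/(1.1331 − 0.8825) = 0.1352/0.2507 = 0.5392
Terminal stock prices: S_u = 90.65, S_d = 70.6
Terminal payoffs (K − S): max(-10.65, 0) = 0, max(9.4, 0) = 9.4
Node 0 (S = 80): V_0 = e^(−0.0175)·[0.5392·0.0000 + 0.4608·9.4002] = 4.2563

4.26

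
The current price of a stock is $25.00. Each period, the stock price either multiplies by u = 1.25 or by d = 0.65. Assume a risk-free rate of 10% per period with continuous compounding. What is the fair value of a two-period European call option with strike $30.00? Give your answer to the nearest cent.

$4.27

Risk-neutral probability p = (e^0.1 − 0.65)/(1.25 − 0.65) = 0.4552/0.6000 = 0.7586
Terminal stock prices: S_uu = 39.06, S_ud = 20.31, S_dd = 10.56
Terminal payoffs (S − K): max(9.062, 0) = 9.062, max(-9.688, 0) = 0, max(-19.44, 0) = 0
Node u (S = 31.25): V_u = e^(−0.1)·[0.7586·9.0625 + 0.2414·0.0000] = 6.2207
Node d (S = 16.25): V_d = e^(−0.1)·[0.7586·0.0000 + 0.2414·0.0000] = 0.0000
Node 0 (S = 25): V_0 = e^(−0.1)·[0.7586·6.2207 + 0.2414·0.0000] = 4.2701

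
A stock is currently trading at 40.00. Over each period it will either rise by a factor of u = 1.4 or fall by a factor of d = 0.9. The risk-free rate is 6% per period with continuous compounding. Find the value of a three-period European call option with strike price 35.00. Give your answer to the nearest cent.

Risk-neutral probability p = (e^0.06 − 0.9)/(1.4 − 0.9) = 0.1618/0.5000 = 0.3237
Terminal stock prices: S_uuu = 109.8, S_uud = 70.56, S_udd = 45.36, S_ddd = 29.16
Terminal payoffs (S − K): max(74.76, 0) = 74.76, max(35.56, 0) = 35.56, max(10.36, 0) = 10.36, max(-5.84, 0) = 0
Node uu (S = 78.4): V_uu = e^(−0.06)·[0.3237·74.7600 + 0.6763·35.5600] = 45.4382
Node ud (S = 50.4): V_ud = e^(−0.06)·[0.3237·35.5600 + 0.6763·10.3600] = 17.4382
Node dd (S = 32.4): V_dd = e^(−0.06)·[0.3237·10.3600 + 0.6763·0.0000] = 3.1580
Node u (S = 56): V_u = e^(−0.06)·[0.3237·45.4382 + 0.6763·17.4382] = 24.9578
Node d (S = 36): V_d = e^(−0.06)·[0.3237·17.4382 + 0.6763·3.1580] = 7.3270
Node 0 (S = 40): V_0 = e^(−0.06)·[0.3237·24.9578 + 0.6763·7.3270] = 12.2746

12.27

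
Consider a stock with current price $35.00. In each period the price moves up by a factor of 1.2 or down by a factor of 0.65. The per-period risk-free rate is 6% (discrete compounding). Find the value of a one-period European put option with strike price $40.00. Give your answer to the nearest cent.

$4.14

Risk-neutral probability p = (1 + 0.06 − 0.65)/(1.2 − 0.65) = 0.4100/0.5500 = 0.7455
Terminal stock prices: S_u = 42, S_d = 22.75
Terminal payoffs (K − S): max(-2, 0) = 0, max(17.25, 0) = 17.25
Node 0 (S = 35): V_0 = 1/1.06·[0.7455·0.0000 + 0.2545·17.2500] = 4.1424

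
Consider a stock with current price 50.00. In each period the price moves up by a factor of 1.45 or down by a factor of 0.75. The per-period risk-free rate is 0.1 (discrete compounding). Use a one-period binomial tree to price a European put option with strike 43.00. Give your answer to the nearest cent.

2.50

Risk-neutral probability p = (1 + 0.1 − 0.75)/(1.45 − 0.75) = 0.3500/0.7000 = 0.5000
Terminal stock prices: S_u = 72.5, S_d = 37.5
Terminal payoffs (K − S): max(-29.5, 0) = 0, max(5.5, 0) = 5.5
Node 0 (S = 50): V_0 = 1/1.1·[0.5000·0.0000 + 0.5000·5.5000] = 2.5000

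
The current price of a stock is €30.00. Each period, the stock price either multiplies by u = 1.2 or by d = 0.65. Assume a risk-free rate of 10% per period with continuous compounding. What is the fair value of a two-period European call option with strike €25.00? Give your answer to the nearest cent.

€10.21

Risk-neutral probability p = (e^0.1 − 0.65)/(1.2 − 0.65) = 0.4552/0.5500 = 0.8276
Terminal stock prices: S_uu = 43.2, S_ud = 23.4, S_dd = 12.68
Terminal payoffs (S − K): max(18.2, 0) = 18.2, max(-1.6, 0) = 0, max(-12.32, 0) = 0
Node u (S = 36): V_u = e^(−0.1)·[0.8276·18.2000 + 0.1724·0.0000] = 13.6287
Node d (S = 19.5): V_d = e^(−0.1)·[0.8276·0.0000 + 0.1724·0.0000] = 0.0000
Node 0 (S = 30): V_0 = e^(−0.1)·[0.8276·13.6287 + 0.1724·0.0000] = 10.2055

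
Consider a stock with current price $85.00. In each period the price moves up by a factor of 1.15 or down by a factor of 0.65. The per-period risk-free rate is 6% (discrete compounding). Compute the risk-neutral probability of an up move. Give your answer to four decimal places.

p = 0.8200

Risk-neutral probability p = (1 + 0.06 − 0.65)/(1.15 − 0.65) = 0.4100/0.5000 = 0.8200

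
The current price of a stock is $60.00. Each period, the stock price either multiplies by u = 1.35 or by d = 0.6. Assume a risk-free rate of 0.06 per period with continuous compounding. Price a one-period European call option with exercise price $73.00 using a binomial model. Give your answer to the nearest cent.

$4.64

Risk-neutral probability p = (e^0.06 − 0.6)/(1.35 − 0.6) = 0.4618/0.7500 = 0.6158
Terminal stock prices: S_u = 81, S_d = 36
Terminal payoffs (S − K): max(8, 0) = 8, max(-37, 0) = 0
Node 0 (S = 60): V_0 = e^(−0.06)·[0.6158·8.0000 + 0.3842·0.0000] = 4.6394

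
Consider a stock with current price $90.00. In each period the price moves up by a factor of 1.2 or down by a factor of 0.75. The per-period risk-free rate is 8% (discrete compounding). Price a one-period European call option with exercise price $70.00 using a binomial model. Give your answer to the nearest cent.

$25.80

Risk-neutral probability p = (1 + 0.08 − 0.75)/(1.2 − 0.75) = 0.3300/0.4500 = 0.7333
Terminal stock prices: S_u = 108, S_d = 67.5
Terminal payoffs (S − K): max(38, 0) = 38, max(-2.5, 0) = 0
Node 0 (S = 90): V_0 = 1/1.08·[0.7333·38.0000 + 0.2667·0.0000] = 25.8025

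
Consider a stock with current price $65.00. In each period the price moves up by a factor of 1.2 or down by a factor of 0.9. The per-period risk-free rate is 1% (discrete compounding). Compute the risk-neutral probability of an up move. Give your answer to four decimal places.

Risk-neutral probability p = (1 + 0.01 − 0.9)/(1.2 − 0.9) = 0.1100/0.3000 = 0.3667

p = 0.3667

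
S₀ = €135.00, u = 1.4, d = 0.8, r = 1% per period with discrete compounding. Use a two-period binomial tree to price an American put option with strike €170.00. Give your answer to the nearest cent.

€44.09

Risk-neutral probability p = (1 + 0.01 − 0.8)/(1.4 − 0.8) = 0.2100/0.6000 = 0.3500
Terminal stock prices: S_uu = 264.6, S_ud = 151.2, S_dd = 86.4
Terminal payoffs (K − S): max(-94.6, 0) = 0, max(18.8, 0) = 18.8, max(83.6, 0) = 83.6
Node u (S = 189): continuation = 1/1.01·[0.3500·0.0000 + 0.6500·18.8000] = 12.0990; exercise value = 0.0000 ≤ continuation, so V_u = 12.0990
Node d (S = 108): continuation = 1/1.01·[0.3500·18.8000 + 0.6500·83.6000] = 60.3168; exercise value = 62.0000 > continuation, so V_d = 62.0000 (exercise)
Node 0 (S = 135): continuation = 1/1.01·[0.3500·12.0990 + 0.6500·62.0000] = 44.0937; exercise value = 35.0000 ≤ continuation, so V_0 = 44.0937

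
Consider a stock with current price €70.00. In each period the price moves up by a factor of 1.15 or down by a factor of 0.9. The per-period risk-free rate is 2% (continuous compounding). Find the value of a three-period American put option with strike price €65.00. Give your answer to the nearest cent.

€2.15

Risk-neutral probability p = (e^0.02 − 0.9)/(1.15 − 0.9) = 0.1202/0.2500 = 0.4808
Terminal stock prices: S_uuu = 106.5, S_uud = 83.32, S_udd = 65.2, S_ddd = 51.03
Terminal payoffs (K − S): max(-41.46, 0) = 0, max(-18.32, 0) = 0, max(-0.205, 0) = 0, max(13.97, 0) = 13.97
Node uu (S = 92.57): continuation = e^(−0.02)·[0.4808·0.0000 + 0.5192·0.0000] = 0.0000; exercise value = 0.0000 ≤ continuation, so V_uu = 0.0000
Node ud (S = 72.45): continuation = e^(−0.02)·[0.4808·0.0000 + 0.5192·0.0000] = 0.0000; exercise value = 0.0000 ≤ continuation, so V_ud = 0.0000
Node dd (S = 56.7): continuation = e^(−0.02)·[0.4808·0.0000 + 0.5192·13.9700] = 7.1095; exercise value = 8.3000 > continuation, so V_dd = 8.3000 (exercise)
Node u (S = 80.5): continuation = e^(−0.02)·[0.4808·0.0000 + 0.5192·0.0000] = 0.0000; exercise value = 0.0000 ≤ continuation, so V_u = 0.0000
Node d (S = 63): continuation = e^(−0.02)·[0.4808·0.0000 + 0.5192·8.3000] = 4.2240; exercise value = 2.0000 ≤ continuation, so V_d = 4.2240
Node 0 (S = 70): continuation = e^(−0.02)·[0.4808·0.0000 + 0.5192·4.2240] = 2.1496; exercise value = 0.0000 ≤ continuation, so V_0 = 2.1496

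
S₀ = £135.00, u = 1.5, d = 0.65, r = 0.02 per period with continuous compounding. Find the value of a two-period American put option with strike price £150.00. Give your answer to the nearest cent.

Risk-neutral probability p = (e^0.02 − 0.65)/(1.5 − 0.65) = 0.3702/0.8500 = 0.4355
Terminal stock prices: S_uu = 303.8, S_ud = 131.6, S_dd = 57.04
Terminal payoffs (K − S): max(-153.8, 0) = 0, max(18.38, 0) = 18.38, max(92.96, 0) = 92.96
Node u (S = 202.5): continuation = e^(−0.02)·[0.4355·0.0000 + 0.5645·18.3750] = 10.1667; exercise value = 0.0000 ≤ continuation, so V_u = 10.1667
Node d (S = 87.75): continuation = e^(−0.02)·[0.4355·18.3750 + 0.5645·92.9625] = 59.2798; exercise value = 62.2500 > continuation, so V_d = 62.2500 (exercise)
Node 0 (S = 135): continuation = e^(−0.02)·[0.4355·10.1667 + 0.5645·62.2500] = 38.7827; exercise value = 15.0000 ≤ continuation, so V_0 = 38.7827

£38.78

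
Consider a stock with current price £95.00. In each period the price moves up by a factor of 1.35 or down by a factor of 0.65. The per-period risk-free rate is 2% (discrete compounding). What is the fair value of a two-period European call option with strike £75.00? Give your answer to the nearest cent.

£30.36

Risk-neutral probability p = (1 + 0.02 − 0.65)/(1.35 − 0.65) = 0.3700/0.7000 = 0.5286
Terminal stock prices: S_uu = 173.1, S_ud = 83.36, S_dd = 40.14
Terminal payoffs (S − K): max(98.14, 0) = 98.14, max(8.362, 0) = 8.362, max(-34.86, 0) = 0
Node u (S = 128.2): V_u = 1/1.02·[0.5286·98.1375 + 0.4714·8.3625] = 54.7206
Node d (S = 61.75): V_d = 1/1.02·[0.5286·8.3625 + 0.4714·0.0000] = 4.3335
Node 0 (S = 95): V_0 = 1/1.02·[0.5286·54.7206 + 0.4714·4.3335] = 30.3595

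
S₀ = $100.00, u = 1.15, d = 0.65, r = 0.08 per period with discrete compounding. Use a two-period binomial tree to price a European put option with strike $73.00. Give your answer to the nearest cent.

Risk-neutral probability p = (1 + 0.08 − 0.65)/(1.15 − 0.65) = 0.4300/0.5000 = 0.8600
Terminal stock prices: S_uu = 132.2, S_ud = 74.75, S_dd = 42.25
Terminal payoffs (K − S): max(-59.25, 0) = 0, max(-1.75, 0) = 0, max(30.75, 0) = 30.75
Node u (S = 115): V_u = 1/1.08·[0.8600·0.0000 + 0.1400·0.0000] = 0.0000
Node d (S = 65): V_d = 1/1.08·[0.8600·0.0000 + 0.1400·30.7500] = 3.9861
Node 0 (S = 100): V_0 = 1/1.08·[0.8600·0.0000 + 0.1400·3.9861] = 0.5167

$0.52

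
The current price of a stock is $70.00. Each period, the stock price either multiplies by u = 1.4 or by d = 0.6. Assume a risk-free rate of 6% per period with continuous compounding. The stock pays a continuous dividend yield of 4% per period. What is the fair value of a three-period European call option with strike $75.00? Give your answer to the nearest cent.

Per-period risk-free factor R = e^0.06 = 1.0618; dividend-adjusted growth = e^(0.06−0.04) = 1.0202.
Risk-neutral probability p = (1.0202 − 0.6)/(1.4 − 0.6) = 0.4202/0.8000 = 0.5253
Terminal stock prices: S_uuu = 192.1, S_uud = 82.32, S_udd = 35.28, S_ddd = 15.12
Terminal payoffs (S − K): max(117.1, 0) = 117.1, max(7.32, 0) = 7.32, max(-39.72, 0) = 0, max(-59.88, 0) = 0
Node uu (S = 137.2): V_uu = e^(−0.06)·[0.5253·117.0800 + 0.4747·7.3200] = 61.1880
Node ud (S = 58.8): V_ud = e^(−0.06)·[0.5253·7.3200 + 0.4747·0.0000] = 3.6209
Node dd (S = 25.2): V_dd = e^(−0.06)·[0.5253·0.0000 + 0.4747·0.0000] = 0.0000
Node u (S = 98): V_u = e^(−0.06)·[0.5253·61.1880 + 0.4747·3.6209] = 31.8864
Node d (S = 42): V_d = e^(−0.06)·[0.5253·3.6209 + 0.4747·0.0000] = 1.7911
Node 0 (S = 70): V_0 = e^(−0.06)·[0.5253·31.8864 + 0.4747·1.7911] = 16.5738

$16.57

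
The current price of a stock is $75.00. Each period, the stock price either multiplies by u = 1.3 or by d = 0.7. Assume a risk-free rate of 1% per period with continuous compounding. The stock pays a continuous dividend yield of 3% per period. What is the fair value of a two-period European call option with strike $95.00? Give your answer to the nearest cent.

Per-period risk-free factor R = e^0.01 = 1.0101; dividend-adjusted growth = e^(0.01−0.03) = 0.9802.
Risk-neutral probability p = (0.9802 − 0.7)/(1.3 − 0.7) = 0.2802/0.6000 = 0.4670
Terminal stock prices: S_uu = 126.8, S_ud = 68.25, S_dd = 36.75
Terminal payoffs (S − K): max(31.75, 0) = 31.75, max(-26.75, 0) = 0, max(-58.25, 0) = 0
Node u (S = 97.5): V_u = e^(−0.01)·[0.4670·31.7500 + 0.5330·0.0000] = 14.6796
Node d (S = 52.5): V_d = e^(−0.01)·[0.4670·0.0000 + 0.5330·0.0000] = 0.0000
Node 0 (S = 75): V_0 = e^(−0.01)·[0.4670·14.6796 + 0.5330·0.0000] = 6.7872

$6.79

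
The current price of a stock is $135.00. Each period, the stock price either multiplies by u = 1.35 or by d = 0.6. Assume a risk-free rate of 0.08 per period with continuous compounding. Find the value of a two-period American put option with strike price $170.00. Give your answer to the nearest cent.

$41.06

Risk-neutral probability p = (e^0.08 − 0.6)/(1.35 − 0.6) = 0.4833/0.7500 = 0.6444
Terminal stock prices: S_uu = 246, S_ud = 109.3, S_dd = 48.6
Terminal payoffs (K − S): max(-76.04, 0) = 0, max(60.65, 0) = 60.65, max(121.4, 0) = 121.4
Node u (S = 182.2): continuation = e^(−0.08)·[0.6444·0.0000 + 0.3556·60.6500] = 19.9099; exercise value = 0.0000 ≤ continuation, so V_u = 19.9099
Node d (S = 81): continuation = e^(−0.08)·[0.6444·60.6500 + 0.3556·121.4000] = 75.9298; exercise value = 89.0000 > continuation, so V_d = 89.0000 (exercise)
Node 0 (S = 135): continuation = e^(−0.08)·[0.6444·19.9099 + 0.3556·89.0000] = 41.0598; exercise value = 35.0000 ≤ continuation, so V_0 = 41.0598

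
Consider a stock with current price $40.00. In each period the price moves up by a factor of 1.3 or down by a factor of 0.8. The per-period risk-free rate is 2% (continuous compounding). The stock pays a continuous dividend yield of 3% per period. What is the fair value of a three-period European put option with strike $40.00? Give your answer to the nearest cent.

Per-period risk-free factor R = e^0.02 = 1.0202; dividend-adjusted growth = e^(0.02−0.03) = 0.9900.
Risk-neutral probability p = (0.9900 − 0.8)/(1.3 − 0.8) = 0.1900/0.5000 = 0.3801
Terminal stock prices: S_uuu = 87.88, S_uud = 54.08, S_udd = 33.28, S_ddd = 20.48
Terminal payoffs (K − S): max(-47.88, 0) = 0, max(-14.08, 0) = 0, max(6.72, 0) = 6.72, max(19.52, 0) = 19.52
Node uu (S = 67.6): V_uu = e^(−0.02)·[0.3801·0.0000 + 0.6199·0.0000] = 0.0000
Node ud (S = 41.6): V_ud = e^(−0.02)·[0.3801·0.0000 + 0.6199·6.7200] = 4.0832
Node dd (S = 25.6): V_dd = e^(−0.02)·[0.3801·6.7200 + 0.6199·19.5200] = 14.3645
Node u (S = 52): V_u = e^(−0.02)·[0.3801·0.0000 + 0.6199·4.0832] = 2.4811
Node d (S = 32): V_d = e^(−0.02)·[0.3801·4.0832 + 0.6199·14.3645] = 10.2496
Node 0 (S = 40): V_0 = e^(−0.02)·[0.3801·2.4811 + 0.6199·10.2496] = 7.1523

$7.15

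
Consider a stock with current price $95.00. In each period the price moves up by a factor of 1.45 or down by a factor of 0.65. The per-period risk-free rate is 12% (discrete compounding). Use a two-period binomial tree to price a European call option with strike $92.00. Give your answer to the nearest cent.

$29.64

Risk-neutral probability p = (1 + 0.12 − 0.65)/(1.45 − 0.65) = 0.4700/0.8000 = 0.5875
Terminal stock prices: S_uu = 199.7, S_ud = 89.54, S_dd = 40.14
Terminal payoffs (S − K): max(107.7, 0) = 107.7, max(-2.462, 0) = 0, max(-51.86, 0) = 0
Node u (S = 137.8): V_u = 1/1.12·[0.5875·107.7375 + 0.4125·0.0000] = 56.5141
Node d (S = 61.75): V_d = 1/1.12·[0.5875·0.0000 + 0.4125·0.0000] = 0.0000
Node 0 (S = 95): V_0 = 1/1.12·[0.5875·56.5141 + 0.4125·0.0000] = 29.6447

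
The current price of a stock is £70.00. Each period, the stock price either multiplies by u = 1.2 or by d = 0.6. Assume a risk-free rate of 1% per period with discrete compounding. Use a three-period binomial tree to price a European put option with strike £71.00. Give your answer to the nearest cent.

Risk-neutral probability p = (1 + 0.01 − 0.6)/(1.2 − 0.6) = 0.4100/0.6000 = 0.6833
Terminal stock prices: S_uuu = 121, S_uud = 60.48, S_udd = 30.24, S_ddd = 15.12
Terminal payoffs (K − S): max(-49.96, 0) = 0, max(10.52, 0) = 10.52, max(40.76, 0) = 40.76, max(55.88, 0) = 55.88
Node uu (S = 100.8): V_uu = 1/1.01·[0.6833·0.0000 + 0.3167·10.5200] = 3.2983
Node ud (S = 50.4): V_ud = 1/1.01·[0.6833·10.5200 + 0.3167·40.7600] = 19.8970
Node dd (S = 25.2): V_dd = 1/1.01·[0.6833·40.7600 + 0.3167·55.8800] = 45.0970
Node u (S = 84): V_u = 1/1.01·[0.6833·3.2983 + 0.3167·19.8970] = 8.4699
Node d (S = 42): V_d = 1/1.01·[0.6833·19.8970 + 0.3167·45.0970] = 27.6010
Node 0 (S = 70): V_0 = 1/1.01·[0.6833·8.4699 + 0.3167·27.6010] = 14.3842

£14.38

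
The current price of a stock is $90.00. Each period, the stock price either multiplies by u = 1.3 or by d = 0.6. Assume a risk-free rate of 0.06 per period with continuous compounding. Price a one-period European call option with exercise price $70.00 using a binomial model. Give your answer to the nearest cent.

Risk-neutral probability p = (e^0.06 − 0.6)/(1.3 − 0.6) = 0.4618/0.7000 = 0.6598
Terminal stock prices: S_u = 117, S_d = 54
Terminal payoffs (S − K): max(47, 0) = 47, max(-16, 0) = 0
Node 0 (S = 90): V_0 = e^(−0.06)·[0.6598·47.0000 + 0.3402·0.0000] = 29.2032

$29.20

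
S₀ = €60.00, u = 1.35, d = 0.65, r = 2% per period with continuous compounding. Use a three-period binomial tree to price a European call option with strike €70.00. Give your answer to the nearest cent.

Risk-neutral probability p = (e^0.02 − 0.65)/(1.35 − 0.65) = 0.3702/0.7000 = 0.5289
Terminal stock prices: S_uuu = 147.6, S_uud = 71.08, S_udd = 34.22, S_ddd = 16.48
Terminal payoffs (S − K): max(77.62, 0) = 77.62, max(1.078, 0) = 1.078, max(-35.78, 0) = 0, max(-53.52, 0) = 0
Node uu (S = 109.4): V_uu = e^(−0.02)·[0.5289·77.6225 + 0.4711·1.0775] = 40.7361
Node ud (S = 52.65): V_ud = e^(−0.02)·[0.5289·1.0775 + 0.4711·0.0000] = 0.5586
Node dd (S = 25.35): V_dd = e^(−0.02)·[0.5289·0.0000 + 0.4711·0.0000] = 0.0000
Node u (S = 81): V_u = e^(−0.02)·[0.5289·40.7361 + 0.4711·0.5586] = 21.3750
Node d (S = 39): V_d = e^(−0.02)·[0.5289·0.5586 + 0.4711·0.0000] = 0.2896
Node 0 (S = 60): V_0 = e^(−0.02)·[0.5289·21.3750 + 0.4711·0.2896] = 11.2142

€11.21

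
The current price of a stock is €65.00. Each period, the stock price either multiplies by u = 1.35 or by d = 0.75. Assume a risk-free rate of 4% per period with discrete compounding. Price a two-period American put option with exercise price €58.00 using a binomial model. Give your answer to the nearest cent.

Risk-neutral probability p = (1 + 0.04 − 0.75)/(1.35 − 0.75) = 0.2900/0.6000 = 0.4833
Terminal stock prices: S_uu = 118.5, S_ud = 65.81, S_dd = 36.56
Terminal payoffs (K − S): max(-60.46, 0) = 0, max(-7.812, 0) = 0, max(21.44, 0) = 21.44
Node u (S = 87.75): continuation = 1/1.04·[0.4833·0.0000 + 0.5167·0.0000] = 0.0000; exercise value = 0.0000 ≤ continuation, so V_u = 0.0000
Node d (S = 48.75): continuation = 1/1.04·[0.4833·0.0000 + 0.5167·21.4375] = 10.6500; exercise value = 9.2500 ≤ continuation, so V_d = 10.6500
Node 0 (S = 65): continuation = 1/1.04·[0.4833·0.0000 + 0.5167·10.6500] = 5.2909; exercise value = 0.0000 ≤ continuation, so V_0 = 5.2909

€5.29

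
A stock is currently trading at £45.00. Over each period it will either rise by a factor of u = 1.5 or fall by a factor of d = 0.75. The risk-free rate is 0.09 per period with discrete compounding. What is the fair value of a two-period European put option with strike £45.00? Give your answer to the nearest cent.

Risk-neutral probability p = (1 + 0.09 − 0.75)/(1.5 − 0.75) = 0.3400/0.7500 = 0.4533
Terminal stock prices: S_uu = 101.2, S_ud = 50.62, S_dd = 25.31
Terminal payoffs (K − S): max(-56.25, 0) = 0, max(-5.625, 0) = 0, max(19.69, 0) = 19.69
Node u (S = 67.5): V_u = 1/1.09·[0.4533·0.0000 + 0.5467·0.0000] = 0.0000
Node d (S = 33.75): V_d = 1/1.09·[0.4533·0.0000 + 0.5467·19.6875] = 9.8739
Node 0 (S = 45): V_0 = 1/1.09·[0.4533·0.0000 + 0.5467·9.8739] = 4.9520

£4.95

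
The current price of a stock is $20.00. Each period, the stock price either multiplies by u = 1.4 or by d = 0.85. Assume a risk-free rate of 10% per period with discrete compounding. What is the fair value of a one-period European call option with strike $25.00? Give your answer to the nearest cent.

Risk-neutral probability p = (1 + 0.1 − 0.85)/(1.4 − 0.85) = 0.2500/0.5500 = 0.4545
Terminal stock prices: S_u = 28, S_d = 17
Terminal payoffs (S − K): max(3, 0) = 3, max(-8, 0) = 0
Node 0 (S = 20): V_0 = 1/1.1·[0.4545·3.0000 + 0.5455·0.0000] = 1.2397

$1.24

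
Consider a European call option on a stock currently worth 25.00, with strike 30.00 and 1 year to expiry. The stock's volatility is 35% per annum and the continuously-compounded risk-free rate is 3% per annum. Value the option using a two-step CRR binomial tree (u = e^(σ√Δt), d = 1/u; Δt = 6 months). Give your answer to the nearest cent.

2.35

CRR parameters: u = e^(σ√Δt) = e^(0.35·√0.5) = 1.2808, d = 1/u = 0.7808
Per-period rate: rΔt = 0.03·0.5 = 0.015, so R = e^0.015 = 1.0151
Risk-neutral probability p = (e^0.015 − 0.7808)/(1.2808 − 0.7808) = 0.2344/0.5000 = 0.4687
Terminal stock prices: S_uu = 41.01, S_ud = 25, S_dd = 15.24
Terminal payoffs (S − K): max(11.01, 0) = 11.01, max(-5, 0) = 0, max(-14.76, 0) = 0
Node u (S = 32.02): V_u = e^(−0.015)·[0.4687·11.0114 + 0.5313·0.0000] = 5.0838
Node d (S = 19.52): V_d = e^(−0.015)·[0.4687·0.0000 + 0.5313·0.0000] = 0.0000
Node 0 (S = 25): V_0 = e^(−0.015)·[0.4687·5.0838 + 0.5313·0.0000] = 2.3471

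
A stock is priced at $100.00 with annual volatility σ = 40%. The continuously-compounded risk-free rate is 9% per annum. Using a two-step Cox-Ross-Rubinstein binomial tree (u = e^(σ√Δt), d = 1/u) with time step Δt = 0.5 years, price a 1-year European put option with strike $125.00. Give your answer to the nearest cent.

CRR parameters: u = e^(σ√Δt) = e^(0.4·√0.5) = 1.3269, d = 1/u = 0.7536
Per-period rate: rΔt = 0.09·0.5 = 0.045, so R = e^0.045 = 1.0460
Risk-neutral probability p = (e^0.045 − 0.7536)/(1.3269 − 0.7536) = 0.2924/0.5733 = 0.5100
Terminal stock prices: S_uu = 176.1, S_ud = 100, S_dd = 56.8
Terminal payoffs (K − S): max(-51.07, 0) = 0, max(25, 0) = 25, max(68.2, 0) = 68.2
Node u (S = 132.7): V_u = e^(−0.045)·[0.5100·0.0000 + 0.4900·25.0000] = 11.7098
Node d (S = 75.36): V_d = e^(−0.045)·[0.5100·25.0000 + 0.4900·68.2029] = 44.1359
Node 0 (S = 100): V_0 = e^(−0.045)·[0.5100·11.7098 + 0.4900·44.1359] = 26.3827

$26.38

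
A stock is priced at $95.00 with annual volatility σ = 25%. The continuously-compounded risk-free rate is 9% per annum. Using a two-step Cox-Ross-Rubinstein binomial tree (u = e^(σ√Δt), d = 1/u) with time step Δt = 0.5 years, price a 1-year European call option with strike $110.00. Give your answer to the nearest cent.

CRR parameters: u = e^(σ√Δt) = e^(0.25·√0.5) = 1.1934, d = 1/u = 0.8380
Per-period rate: rΔt = 0.09·0.5 = 0.045, so R = e^0.045 = 1.0460
Risk-neutral probability p = (e^0.045 − 0.8380)/(1.1934 − 0.8380) = 0.2081/0.3554 = 0.5854
Terminal stock prices: S_uu = 135.3, S_ud = 95, S_dd = 66.71
Terminal payoffs (S − K): max(25.29, 0) = 25.29, max(-15, 0) = 0, max(-43.29, 0) = 0
Node u (S = 113.4): V_u = e^(−0.045)·[0.5854·25.2913 + 0.4146·0.0000] = 14.1548
Node d (S = 79.61): V_d = e^(−0.045)·[0.5854·0.0000 + 0.4146·0.0000] = 0.0000
Node 0 (S = 95): V_0 = e^(−0.045)·[0.5854·14.1548 + 0.4146·0.0000] = 7.9220

$7.92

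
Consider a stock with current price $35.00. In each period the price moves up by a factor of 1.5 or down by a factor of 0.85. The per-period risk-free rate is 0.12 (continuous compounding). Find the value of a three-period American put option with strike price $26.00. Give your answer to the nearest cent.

Risk-neutral probability p = (e^0.12 − 0.85)/(1.5 − 0.85) = 0.2775/0.6500 = 0.4269
Terminal stock prices: S_uuu = 118.1, S_uud = 66.94, S_udd = 37.93, S_ddd = 21.49
Terminal payoffs (K − S): max(-92.12, 0) = 0, max(-40.94, 0) = 0, max(-11.93, 0) = 0, max(4.506, 0) = 4.506
Node uu (S = 78.75): continuation = e^(−0.12)·[0.4269·0.0000 + 0.5731·0.0000] = 0.0000; exercise value = 0.0000 ≤ continuation, so V_uu = 0.0000
Node ud (S = 44.62): continuation = e^(−0.12)·[0.4269·0.0000 + 0.5731·0.0000] = 0.0000; exercise value = 0.0000 ≤ continuation, so V_ud = 0.0000
Node dd (S = 25.29): continuation = e^(−0.12)·[0.4269·0.0000 + 0.5731·4.5056] = 2.2901; exercise value = 0.7125 ≤ continuation, so V_dd = 2.2901
Node u (S = 52.5): continuation = e^(−0.12)·[0.4269·0.0000 + 0.5731·0.0000] = 0.0000; exercise value = 0.0000 ≤ continuation, so V_u = 0.0000
Node d (S = 29.75): continuation = e^(−0.12)·[0.4269·0.0000 + 0.5731·2.2901] = 1.1640; exercise value = 0.0000 ≤ continuation, so V_d = 1.1640
Node 0 (S = 35): continuation = e^(−0.12)·[0.4269·0.0000 + 0.5731·1.1640] = 0.5916; exercise value = 0.0000 ≤ continuation, so V_0 = 0.5916

$0.59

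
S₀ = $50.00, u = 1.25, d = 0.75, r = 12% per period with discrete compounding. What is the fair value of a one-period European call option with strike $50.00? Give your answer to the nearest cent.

$8.26

Risk-neutral probability p = (1 + 0.12 − 0.75)/(1.25 − 0.75) = 0.3700/0.5000 = 0.7400
Terminal stock prices: S_u = 62.5, S_d = 37.5
Terminal payoffs (S − K): max(12.5, 0) = 12.5, max(-12.5, 0) = 0
Node 0 (S = 50): V_0 = 1/1.12·[0.7400·12.5000 + 0.2600·0.0000] = 8.2589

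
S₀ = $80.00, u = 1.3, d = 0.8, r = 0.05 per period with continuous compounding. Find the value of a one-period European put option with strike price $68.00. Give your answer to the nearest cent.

$1.89

Risk-neutral probability p = (e^0.05 − 0.8)/(1.3 − 0.8) = 0.2513/0.5000 = 0.5025
Terminal stock prices: S_u = 104, S_d = 64
Terminal payoffs (K − S): max(-36, 0) = 0, max(4, 0) = 4
Node 0 (S = 80): V_0 = e^(−0.05)·[0.5025·0.0000 + 0.4975·4.0000] = 1.8928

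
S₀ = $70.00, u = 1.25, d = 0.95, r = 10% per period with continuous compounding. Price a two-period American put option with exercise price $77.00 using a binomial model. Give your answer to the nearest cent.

Risk-neutral probability p = (e^0.1 − 0.95)/(1.25 − 0.95) = 0.1552/0.3000 = 0.5172
Terminal stock prices: S_uu = 109.4, S_ud = 83.12, S_dd = 63.17
Terminal payoffs (K − S): max(-32.38, 0) = 0, max(-6.125, 0) = 0, max(13.83, 0) = 13.83
Node u (S = 87.5): continuation = e^(−0.1)·[0.5172·0.0000 + 0.4828·0.0000] = 0.0000; exercise value = 0.0000 ≤ continuation, so V_u = 0.0000
Node d (S = 66.5): continuation = e^(−0.1)·[0.5172·0.0000 + 0.4828·13.8250] = 6.0391; exercise value = 10.5000 > continuation, so V_d = 10.5000 (exercise)
Node 0 (S = 70): continuation = e^(−0.1)·[0.5172·0.0000 + 0.4828·10.5000] = 4.5866; exercise value = 7.0000 > continuation, so V_0 = 7.0000 (exercise)

$7.00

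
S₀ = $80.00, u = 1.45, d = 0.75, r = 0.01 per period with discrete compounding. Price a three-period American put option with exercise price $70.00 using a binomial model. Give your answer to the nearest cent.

$11.04

Risk-neutral probability p = (1 + 0.01 − 0.75)/(1.45 − 0.75) = 0.2600/0.7000 = 0.3714
Terminal stock prices: S_uuu = 243.9, S_uud = 126.1, S_udd = 65.25, S_ddd = 33.75
Terminal payoffs (K − S): max(-173.9, 0) = 0, max(-56.15, 0) = 0, max(4.75, 0) = 4.75, max(36.25, 0) = 36.25
Node uu (S = 168.2): continuation = 1/1.01·[0.3714·0.0000 + 0.6286·0.0000] = 0.0000; exercise value = 0.0000 ≤ continuation, so V_uu = 0.0000
Node ud (S = 87): continuation = 1/1.01·[0.3714·0.0000 + 0.6286·4.7500] = 2.9562; exercise value = 0.0000 ≤ continuation, so V_ud = 2.9562
Node dd (S = 45): continuation = 1/1.01·[0.3714·4.7500 + 0.6286·36.2500] = 24.3069; exercise value = 25.0000 > continuation, so V_dd = 25.0000 (exercise)
Node u (S = 116): continuation = 1/1.01·[0.3714·0.0000 + 0.6286·2.9562] = 1.8398; exercise value = 0.0000 ≤ continuation, so V_u = 1.8398
Node d (S = 60): continuation = 1/1.01·[0.3714·2.9562 + 0.6286·25.0000] = 16.6458; exercise value = 10.0000 ≤ continuation, so V_d = 16.6458
Node 0 (S = 80): continuation = 1/1.01·[0.3714·1.8398 + 0.6286·16.6458] = 11.0361; exercise value = 0.0000 ≤ continuation, so V_0 = 11.0361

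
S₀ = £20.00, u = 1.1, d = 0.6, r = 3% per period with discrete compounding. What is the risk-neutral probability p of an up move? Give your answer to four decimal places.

p = 0.8600

Risk-neutral probability p = (1 + 0.03 − 0.6)/(1.1 − 0.6) = 0.4300/0.5000 = 0.8600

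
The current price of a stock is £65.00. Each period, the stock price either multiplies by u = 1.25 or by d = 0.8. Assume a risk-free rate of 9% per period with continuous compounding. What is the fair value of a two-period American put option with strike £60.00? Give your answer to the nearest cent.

£2.53

Risk-neutral probability p = (e^0.09 − 0.8)/(1.25 − 0.8) = 0.2942/0.4500 = 0.6537
Terminal stock prices: S_uu = 101.6, S_ud = 65, S_dd = 41.6
Terminal payoffs (K − S): max(-41.56, 0) = 0, max(-5, 0) = 0, max(18.4, 0) = 18.4
Node u (S = 81.25): continuation = e^(−0.09)·[0.6537·0.0000 + 0.3463·0.0000] = 0.0000; exercise value = 0.0000 ≤ continuation, so V_u = 0.0000
Node d (S = 52): continuation = e^(−0.09)·[0.6537·0.0000 + 0.3463·18.4000] = 5.8231; exercise value = 8.0000 > continuation, so V_d = 8.0000 (exercise)
Node 0 (S = 65): continuation = e^(−0.09)·[0.6537·0.0000 + 0.3463·8.0000] = 2.5318; exercise value = 0.0000 ≤ continuation, so V_0 = 2.5318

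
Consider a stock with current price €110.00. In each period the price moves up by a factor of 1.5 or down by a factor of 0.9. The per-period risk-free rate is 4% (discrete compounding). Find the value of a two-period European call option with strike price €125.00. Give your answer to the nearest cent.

Risk-neutral probability p = (1 + 0.04 − 0.9)/(1.5 − 0.9) = 0.1400/0.6000 = 0.2333
Terminal stock prices: S_uu = 247.5, S_ud = 148.5, S_dd = 89.1
Terminal payoffs (S − K): max(122.5, 0) = 122.5, max(23.5, 0) = 23.5, max(-35.9, 0) = 0
Node u (S = 165): V_u = 1/1.04·[0.2333·122.5000 + 0.7667·23.5000] = 44.8077
Node d (S = 99): V_d = 1/1.04·[0.2333·23.5000 + 0.7667·0.0000] = 5.2724
Node 0 (S = 110): V_0 = 1/1.04·[0.2333·44.8077 + 0.7667·5.2724] = 13.9397

€13.94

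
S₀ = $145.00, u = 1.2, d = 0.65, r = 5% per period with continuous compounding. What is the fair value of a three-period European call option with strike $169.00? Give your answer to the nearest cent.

Risk-neutral probability p = (e^0.05 − 0.65)/(1.2 − 0.65) = 0.4013/0.5500 = 0.7296
Terminal stock prices: S_uuu = 250.6, S_uud = 135.7, S_udd = 73.52, S_ddd = 39.82
Terminal payoffs (S − K): max(81.56, 0) = 81.56, max(-33.28, 0) = 0, max(-95.48, 0) = 0, max(-129.2, 0) = 0
Node uu (S = 208.8): V_uu = e^(−0.05)·[0.7296·81.5600 + 0.2704·0.0000] = 56.6028
Node ud (S = 113.1): V_ud = e^(−0.05)·[0.7296·0.0000 + 0.2704·0.0000] = 0.0000
Node dd (S = 61.26): V_dd = e^(−0.05)·[0.7296·0.0000 + 0.2704·0.0000] = 0.0000
Node u (S = 174): V_u = e^(−0.05)·[0.7296·56.6028 + 0.2704·0.0000] = 39.2824
Node d (S = 94.25): V_d = e^(−0.05)·[0.7296·0.0000 + 0.2704·0.0000] = 0.0000
Node 0 (S = 145): V_0 = e^(−0.05)·[0.7296·39.2824 + 0.2704·0.0000] = 27.2621

$27.26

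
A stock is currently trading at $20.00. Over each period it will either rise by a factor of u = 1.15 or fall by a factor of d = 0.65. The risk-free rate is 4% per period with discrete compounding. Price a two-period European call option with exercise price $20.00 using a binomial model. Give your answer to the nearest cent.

$3.63

Risk-neutral probability p = (1 + 0.04 − 0.65)/(1.15 − 0.65) = 0.3900/0.5000 = 0.7800
Terminal stock prices: S_uu = 26.45, S_ud = 14.95, S_dd = 8.45
Terminal payoffs (S − K): max(6.45, 0) = 6.45, max(-5.05, 0) = 0, max(-11.55, 0) = 0
Node u (S = 23): V_u = 1/1.04·[0.7800·6.4500 + 0.2200·0.0000] = 4.8375
Node d (S = 13): V_d = 1/1.04·[0.7800·0.0000 + 0.2200·0.0000] = 0.0000
Node 0 (S = 20): V_0 = 1/1.04·[0.7800·4.8375 + 0.2200·0.0000] = 3.6281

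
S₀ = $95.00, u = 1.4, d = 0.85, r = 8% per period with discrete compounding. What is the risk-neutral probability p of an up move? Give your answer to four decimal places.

Risk-neutral probability p = (1 + 0.08 − 0.85)/(1.4 − 0.85) = 0.2300/0.5500 = 0.4182

p = 0.4182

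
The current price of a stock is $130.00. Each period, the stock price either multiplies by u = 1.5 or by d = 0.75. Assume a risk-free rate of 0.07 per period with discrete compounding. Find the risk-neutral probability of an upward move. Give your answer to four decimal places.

Risk-neutral probability p = (1 + 0.07 − 0.75)/(1.5 − 0.75) = 0.3200/0.7500 = 0.4267

p = 0.4267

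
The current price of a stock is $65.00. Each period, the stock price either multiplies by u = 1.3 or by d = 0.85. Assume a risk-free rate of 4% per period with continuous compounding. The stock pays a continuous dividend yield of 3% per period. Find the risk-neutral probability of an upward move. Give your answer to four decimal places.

Per-period risk-free factor R = e^0.04 = 1.0408; dividend-adjusted growth = e^(0.04−0.03) = 1.0101.
Risk-neutral probability p = (1.0101 − 0.85)/(1.3 − 0.85) = 0.1601/0.4500 = 0.3557

p = 0.3557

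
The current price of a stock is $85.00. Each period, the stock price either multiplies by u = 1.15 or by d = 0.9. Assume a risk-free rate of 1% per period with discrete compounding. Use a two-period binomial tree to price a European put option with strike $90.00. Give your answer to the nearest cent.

Risk-neutral probability p = (1 + 0.01 − 0.9)/(1.15 − 0.9) = 0.1100/0.2500 = 0.4400
Terminal stock prices: S_uu = 112.4, S_ud = 87.97, S_dd = 68.85
Terminal payoffs (K − S): max(-22.41, 0) = 0, max(2.025, 0) = 2.025, max(21.15, 0) = 21.15
Node u (S = 97.75): V_u = 1/1.01·[0.4400·0.0000 + 0.5600·2.0250] = 1.1228
Node d (S = 76.5): V_d = 1/1.01·[0.4400·2.0250 + 0.5600·21.1500] = 12.6089
Node 0 (S = 85): V_0 = 1/1.01·[0.4400·1.1228 + 0.5600·12.6089] = 7.4802

$7.48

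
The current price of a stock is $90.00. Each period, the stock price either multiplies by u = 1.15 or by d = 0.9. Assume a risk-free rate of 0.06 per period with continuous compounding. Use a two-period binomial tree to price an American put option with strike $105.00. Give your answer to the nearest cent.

Risk-neutral probability p = (e^0.06 − 0.9)/(1.15 − 0.9) = 0.1618/0.2500 = 0.6473
Terminal stock prices: S_uu = 119, S_ud = 93.15, S_dd = 72.9
Terminal payoffs (K − S): max(-14.02, 0) = 0, max(11.85, 0) = 11.85, max(32.1, 0) = 32.1
Node u (S = 103.5): continuation = e^(−0.06)·[0.6473·0.0000 + 0.3527·11.8500] = 3.9356; exercise value = 1.5000 ≤ continuation, so V_u = 3.9356
Node d (S = 81): continuation = e^(−0.06)·[0.6473·11.8500 + 0.3527·32.1000] = 17.8853; exercise value = 24.0000 > continuation, so V_d = 24.0000 (exercise)
Node 0 (S = 90): continuation = e^(−0.06)·[0.6473·3.9356 + 0.3527·24.0000] = 10.3701; exercise value = 15.0000 > continuation, so V_0 = 15.0000 (exercise)

$15.00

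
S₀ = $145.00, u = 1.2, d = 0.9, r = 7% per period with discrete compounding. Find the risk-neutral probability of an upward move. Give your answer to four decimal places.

Risk-neutral probability p = (1 + 0.07 − 0.9)/(1.2 − 0.9) = 0.1700/0.3000 = 0.5667

p = 0.5667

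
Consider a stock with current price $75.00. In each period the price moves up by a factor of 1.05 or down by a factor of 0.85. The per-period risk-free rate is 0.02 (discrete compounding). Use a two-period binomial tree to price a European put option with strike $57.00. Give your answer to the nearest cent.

$0.06

Risk-neutral probability p = (1 + 0.02 − 0.85)/(1.05 − 0.85) = 0.1700/0.2000 = 0.8500
Terminal stock prices: S_uu = 82.69, S_ud = 66.94, S_dd = 54.19
Terminal payoffs (K − S): max(-25.69, 0) = 0, max(-9.938, 0) = 0, max(2.813, 0) = 2.813
Node u (S = 78.75): V_u = 1/1.02·[0.8500·0.0000 + 0.1500·0.0000] = 0.0000
Node d (S = 63.75): V_d = 1/1.02·[0.8500·0.0000 + 0.1500·2.8125] = 0.4136
Node 0 (S = 75): V_0 = 1/1.02·[0.8500·0.0000 + 0.1500·0.4136] = 0.0608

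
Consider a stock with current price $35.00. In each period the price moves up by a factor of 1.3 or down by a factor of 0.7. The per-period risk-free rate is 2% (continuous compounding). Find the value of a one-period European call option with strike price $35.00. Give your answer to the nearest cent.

$5.49

Risk-neutral probability p = (e^0.02 − 0.7)/(1.3 − 0.7) = 0.3202/0.6000 = 0.5337
Terminal stock prices: S_u = 45.5, S_d = 24.5
Terminal payoffs (S − K): max(10.5, 0) = 10.5, max(-10.5, 0) = 0
Node 0 (S = 35): V_0 = e^(−0.02)·[0.5337·10.5000 + 0.4663·0.0000] = 5.4926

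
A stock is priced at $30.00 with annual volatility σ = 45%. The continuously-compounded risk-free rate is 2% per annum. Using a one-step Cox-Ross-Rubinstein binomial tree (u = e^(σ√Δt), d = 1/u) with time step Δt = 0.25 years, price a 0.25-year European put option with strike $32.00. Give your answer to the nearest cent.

$4.36

CRR parameters: u = e^(σ√Δt) = e^(0.45·√0.25) = 1.2523, d = 1/u = 0.7985
Per-period rate: rΔt = 0.02·0.25 = 0.005, so R = e^0.005 = 1.0050
Risk-neutral probability p = (e^0.005 − 0.7985)/(1.2523 − 0.7985) = 0.2065/0.4538 = 0.4550
Terminal stock prices: S_u = 37.57, S_d = 23.96
Terminal payoffs (K − S): max(-5.57, 0) = 0, max(8.045, 0) = 8.045
Node 0 (S = 30): V_0 = e^(−0.005)·[0.4550·0.0000 + 0.5450·8.0445] = 4.3621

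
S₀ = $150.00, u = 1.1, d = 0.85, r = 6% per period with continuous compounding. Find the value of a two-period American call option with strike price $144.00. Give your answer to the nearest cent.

$23.88

Risk-neutral probability p = (e^0.06 − 0.85)/(1.1 − 0.85) = 0.2118/0.2500 = 0.8473
Terminal stock prices: S_uu = 181.5, S_ud = 140.2, S_dd = 108.4
Terminal payoffs (S − K): max(37.5, 0) = 37.5, max(-3.75, 0) = 0, max(-35.63, 0) = 0
Node u (S = 165): continuation = e^(−0.06)·[0.8473·37.5000 + 0.1527·0.0000] = 29.9250; exercise value = 21.0000 ≤ continuation, so V_u = 29.9250
Node d (S = 127.5): continuation = e^(−0.06)·[0.8473·0.0000 + 0.1527·0.0000] = 0.0000; exercise value = 0.0000 ≤ continuation, so V_d = 0.0000
Node 0 (S = 150): continuation = e^(−0.06)·[0.8473·29.9250 + 0.1527·0.0000] = 23.8802; exercise value = 6.0000 ≤ continuation, so V_0 = 23.8802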